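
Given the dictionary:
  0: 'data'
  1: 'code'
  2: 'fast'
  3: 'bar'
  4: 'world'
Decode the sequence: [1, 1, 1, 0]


Look up each index in the dictionary:
  1 -> 'code'
  1 -> 'code'
  1 -> 'code'
  0 -> 'data'

Decoded: "code code code data"


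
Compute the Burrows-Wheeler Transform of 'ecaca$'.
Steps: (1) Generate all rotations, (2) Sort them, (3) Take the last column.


Rotations (sorted):
  0: $ecaca -> last char: a
  1: a$ecac -> last char: c
  2: aca$ec -> last char: c
  3: ca$eca -> last char: a
  4: caca$e -> last char: e
  5: ecaca$ -> last char: $


BWT = accae$


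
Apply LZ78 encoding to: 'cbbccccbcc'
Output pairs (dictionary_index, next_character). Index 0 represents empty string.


LZ78 encoding steps:
Dictionary: {0: ''}
Step 1: w='' (idx 0), next='c' -> output (0, 'c'), add 'c' as idx 1
Step 2: w='' (idx 0), next='b' -> output (0, 'b'), add 'b' as idx 2
Step 3: w='b' (idx 2), next='c' -> output (2, 'c'), add 'bc' as idx 3
Step 4: w='c' (idx 1), next='c' -> output (1, 'c'), add 'cc' as idx 4
Step 5: w='c' (idx 1), next='b' -> output (1, 'b'), add 'cb' as idx 5
Step 6: w='cc' (idx 4), end of input -> output (4, '')


Encoded: [(0, 'c'), (0, 'b'), (2, 'c'), (1, 'c'), (1, 'b'), (4, '')]


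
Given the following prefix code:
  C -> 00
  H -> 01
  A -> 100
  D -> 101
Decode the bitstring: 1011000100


Decoding step by step:
Bits 101 -> D
Bits 100 -> A
Bits 01 -> H
Bits 00 -> C


Decoded message: DAHC


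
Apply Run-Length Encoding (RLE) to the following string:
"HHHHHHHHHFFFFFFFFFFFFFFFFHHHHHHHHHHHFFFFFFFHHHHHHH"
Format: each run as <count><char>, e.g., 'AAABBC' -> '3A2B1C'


Scanning runs left to right:
  i=0: run of 'H' x 9 -> '9H'
  i=9: run of 'F' x 16 -> '16F'
  i=25: run of 'H' x 11 -> '11H'
  i=36: run of 'F' x 7 -> '7F'
  i=43: run of 'H' x 7 -> '7H'

RLE = 9H16F11H7F7H


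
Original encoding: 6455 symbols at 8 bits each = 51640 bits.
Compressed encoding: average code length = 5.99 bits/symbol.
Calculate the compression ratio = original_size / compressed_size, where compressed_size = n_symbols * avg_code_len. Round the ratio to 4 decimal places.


original_size = n_symbols * orig_bits = 6455 * 8 = 51640 bits
compressed_size = n_symbols * avg_code_len = 6455 * 5.99 = 38665.45 bits
ratio = original_size / compressed_size = 51640 / 38665.45 = 1.3356

Compression ratio = 1.3356


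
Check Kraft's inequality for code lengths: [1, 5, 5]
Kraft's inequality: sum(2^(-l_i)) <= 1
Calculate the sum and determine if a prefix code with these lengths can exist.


Sum = 2^(-1) + 2^(-5) + 2^(-5)
    = 0.5 + 0.03125 + 0.03125
    = 18/32 = 0.5625
Since 0.5625 <= 1, Kraft's inequality IS satisfied.
A prefix code with these lengths CAN exist.

Kraft sum = 0.5625. Satisfied.


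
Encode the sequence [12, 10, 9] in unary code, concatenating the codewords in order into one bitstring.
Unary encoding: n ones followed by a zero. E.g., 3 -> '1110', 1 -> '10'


Encode each number as n ones followed by a terminating 0:
  12 -> 1111111111110 (13 bits)
  10 -> 11111111110 (11 bits)
  9 -> 1111111110 (10 bits)
Total length = 13 + 11 + 10 = 34 bits.

Unary([12, 10, 9]) = 1111111111110111111111101111111110 (34 bits)


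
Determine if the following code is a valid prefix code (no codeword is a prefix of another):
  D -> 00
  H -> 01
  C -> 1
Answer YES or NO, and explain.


Checking each pair (does one codeword prefix another?):
  D='00' vs H='01': no prefix
  D='00' vs C='1': no prefix
  H='01' vs D='00': no prefix
  H='01' vs C='1': no prefix
  C='1' vs D='00': no prefix
  C='1' vs H='01': no prefix
No violation found over all pairs.

YES -- this is a valid prefix code. No codeword is a prefix of any other codeword.


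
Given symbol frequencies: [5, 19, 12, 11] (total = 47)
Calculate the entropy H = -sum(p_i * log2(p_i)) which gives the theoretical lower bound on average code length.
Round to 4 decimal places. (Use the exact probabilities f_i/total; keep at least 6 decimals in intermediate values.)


Per-symbol terms -p_i * log2(p_i) with p_i = f_i/47:
  p = 5/47 = 0.106383: log2(p) = -3.232661, -p*log2(p) = 0.343900
  p = 19/47 = 0.404255: log2(p) = -1.306661, -p*log2(p) = 0.528225
  p = 12/47 = 0.255319: log2(p) = -1.969626, -p*log2(p) = 0.502883
  p = 11/47 = 0.234043: log2(p) = -2.095157, -p*log2(p) = 0.490356
H = 0.343900 + 0.528225 + 0.502883 + 0.490356 = 1.865364

H = 1.8654 bits/symbol


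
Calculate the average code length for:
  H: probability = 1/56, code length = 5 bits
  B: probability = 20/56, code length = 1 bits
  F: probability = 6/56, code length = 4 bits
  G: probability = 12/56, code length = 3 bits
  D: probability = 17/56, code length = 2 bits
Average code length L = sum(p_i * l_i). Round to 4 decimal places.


Weighted contributions p_i * l_i:
  H: (1/56) * 5 = 5/56
  B: (20/56) * 1 = 20/56
  F: (6/56) * 4 = 24/56
  G: (12/56) * 3 = 36/56
  D: (17/56) * 2 = 34/56
Sum = (5 + 20 + 24 + 36 + 34)/56 = 119/56

L = 119/56 = 2.1250 bits/symbol


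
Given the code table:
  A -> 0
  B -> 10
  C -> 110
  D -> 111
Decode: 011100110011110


Decoding:
0 -> A
111 -> D
0 -> A
0 -> A
110 -> C
0 -> A
111 -> D
10 -> B


Result: ADAACADB


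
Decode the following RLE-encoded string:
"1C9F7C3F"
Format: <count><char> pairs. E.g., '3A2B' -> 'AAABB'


Expanding each <count><char> pair:
  1C -> 'C'
  9F -> 'FFFFFFFFF'
  7C -> 'CCCCCCC'
  3F -> 'FFF'

Decoded = CFFFFFFFFFCCCCCCCFFF


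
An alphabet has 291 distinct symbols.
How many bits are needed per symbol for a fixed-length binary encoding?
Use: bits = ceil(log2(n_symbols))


log2(291) = 8.1849
Bracket: 2^8 = 256 < 291 <= 2^9 = 512
So ceil(log2(291)) = 9

bits = ceil(log2(291)) = ceil(8.1849) = 9 bits


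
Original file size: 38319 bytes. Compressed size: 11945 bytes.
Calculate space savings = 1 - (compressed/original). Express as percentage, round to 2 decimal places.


ratio = compressed/original = 11945/38319 = 0.311725
savings = 1 - ratio = 1 - 0.311725 = 0.688275
as a percentage: 0.688275 * 100 = 68.83%

Space savings = 1 - 11945/38319 = 68.83%


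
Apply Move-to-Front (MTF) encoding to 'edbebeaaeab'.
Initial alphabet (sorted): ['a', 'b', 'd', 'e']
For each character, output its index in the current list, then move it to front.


MTF encoding:
'e': index 3 in ['a', 'b', 'd', 'e'] -> ['e', 'a', 'b', 'd']
'd': index 3 in ['e', 'a', 'b', 'd'] -> ['d', 'e', 'a', 'b']
'b': index 3 in ['d', 'e', 'a', 'b'] -> ['b', 'd', 'e', 'a']
'e': index 2 in ['b', 'd', 'e', 'a'] -> ['e', 'b', 'd', 'a']
'b': index 1 in ['e', 'b', 'd', 'a'] -> ['b', 'e', 'd', 'a']
'e': index 1 in ['b', 'e', 'd', 'a'] -> ['e', 'b', 'd', 'a']
'a': index 3 in ['e', 'b', 'd', 'a'] -> ['a', 'e', 'b', 'd']
'a': index 0 in ['a', 'e', 'b', 'd'] -> ['a', 'e', 'b', 'd']
'e': index 1 in ['a', 'e', 'b', 'd'] -> ['e', 'a', 'b', 'd']
'a': index 1 in ['e', 'a', 'b', 'd'] -> ['a', 'e', 'b', 'd']
'b': index 2 in ['a', 'e', 'b', 'd'] -> ['b', 'a', 'e', 'd']


Output: [3, 3, 3, 2, 1, 1, 3, 0, 1, 1, 2]


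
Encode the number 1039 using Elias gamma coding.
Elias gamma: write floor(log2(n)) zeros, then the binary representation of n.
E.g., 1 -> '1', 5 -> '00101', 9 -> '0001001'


num_bits = floor(log2(1039)) + 1 = 11
leading_zeros = num_bits - 1 = 10
binary(1039) = 10000001111

Elias gamma(1039) = '0000000000' + '10000001111' = 000000000010000001111 (21 bits)


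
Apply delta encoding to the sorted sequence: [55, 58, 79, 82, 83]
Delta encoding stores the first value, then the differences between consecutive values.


First value: 55
Deltas:
  58 - 55 = 3
  79 - 58 = 21
  82 - 79 = 3
  83 - 82 = 1


Delta encoded: [55, 3, 21, 3, 1]


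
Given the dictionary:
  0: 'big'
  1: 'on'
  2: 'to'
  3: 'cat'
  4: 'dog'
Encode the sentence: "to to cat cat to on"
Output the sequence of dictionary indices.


Look up each word in the dictionary:
  'to' -> 2
  'to' -> 2
  'cat' -> 3
  'cat' -> 3
  'to' -> 2
  'on' -> 1

Encoded: [2, 2, 3, 3, 2, 1]


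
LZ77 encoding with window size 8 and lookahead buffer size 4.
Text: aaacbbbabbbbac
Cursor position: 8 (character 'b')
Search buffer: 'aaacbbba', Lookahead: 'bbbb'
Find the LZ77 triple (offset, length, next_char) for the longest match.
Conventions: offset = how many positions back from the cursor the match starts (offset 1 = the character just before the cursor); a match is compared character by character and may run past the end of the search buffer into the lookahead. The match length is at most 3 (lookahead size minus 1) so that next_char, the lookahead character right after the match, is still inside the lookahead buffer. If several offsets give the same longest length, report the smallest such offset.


Try each offset into the search buffer:
  offset=1 (pos 7, char 'a'): match length 0
  offset=2 (pos 6, char 'b'): match length 1
  offset=3 (pos 5, char 'b'): match length 2
  offset=4 (pos 4, char 'b'): match length 3
  offset=5 (pos 3, char 'c'): match length 0
  offset=6 (pos 2, char 'a'): match length 0
  offset=7 (pos 1, char 'a'): match length 0
  offset=8 (pos 0, char 'a'): match length 0
Longest match has length 3 at offset 4.
next_char = character at position 8 + 3 = 11 -> 'b'

Best match: offset=4, length=3 (matching 'bbb' starting at position 4)
LZ77 triple: (4, 3, 'b')


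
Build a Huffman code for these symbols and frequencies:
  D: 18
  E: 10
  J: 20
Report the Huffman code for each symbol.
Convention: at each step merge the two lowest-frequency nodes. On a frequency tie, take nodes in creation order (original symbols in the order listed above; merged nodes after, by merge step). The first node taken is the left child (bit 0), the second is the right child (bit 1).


Huffman tree construction:
Step 1: Merge E(10) + D(18) = 28
Step 2: Merge J(20) + (E+D)(28) = 48
Read each symbol's code off the tree from the root (left child = 0, right child = 1).

Codes:
  D: 11 (length 2)
  E: 10 (length 2)
  J: 0 (length 1)
Average code length: 76/48 = 1.5833 bits/symbol


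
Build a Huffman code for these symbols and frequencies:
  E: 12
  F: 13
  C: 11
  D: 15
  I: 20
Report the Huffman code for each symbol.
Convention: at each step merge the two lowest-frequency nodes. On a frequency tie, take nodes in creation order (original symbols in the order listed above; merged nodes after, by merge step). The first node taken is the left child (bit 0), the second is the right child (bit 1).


Huffman tree construction:
Step 1: Merge C(11) + E(12) = 23
Step 2: Merge F(13) + D(15) = 28
Step 3: Merge I(20) + (C+E)(23) = 43
Step 4: Merge (F+D)(28) + (I+(C+E))(43) = 71
Read each symbol's code off the tree from the root (left child = 0, right child = 1).

Codes:
  E: 111 (length 3)
  F: 00 (length 2)
  C: 110 (length 3)
  D: 01 (length 2)
  I: 10 (length 2)
Average code length: 165/71 = 2.3239 bits/symbol


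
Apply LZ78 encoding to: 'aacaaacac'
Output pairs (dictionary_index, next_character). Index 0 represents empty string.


LZ78 encoding steps:
Dictionary: {0: ''}
Step 1: w='' (idx 0), next='a' -> output (0, 'a'), add 'a' as idx 1
Step 2: w='a' (idx 1), next='c' -> output (1, 'c'), add 'ac' as idx 2
Step 3: w='a' (idx 1), next='a' -> output (1, 'a'), add 'aa' as idx 3
Step 4: w='ac' (idx 2), next='a' -> output (2, 'a'), add 'aca' as idx 4
Step 5: w='' (idx 0), next='c' -> output (0, 'c'), add 'c' as idx 5


Encoded: [(0, 'a'), (1, 'c'), (1, 'a'), (2, 'a'), (0, 'c')]


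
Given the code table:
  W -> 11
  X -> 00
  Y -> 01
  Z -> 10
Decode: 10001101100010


Decoding:
10 -> Z
00 -> X
11 -> W
01 -> Y
10 -> Z
00 -> X
10 -> Z


Result: ZXWYZXZ


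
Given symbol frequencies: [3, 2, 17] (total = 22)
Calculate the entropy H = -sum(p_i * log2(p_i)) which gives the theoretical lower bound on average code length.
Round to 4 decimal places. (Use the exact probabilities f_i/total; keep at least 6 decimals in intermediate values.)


Per-symbol terms -p_i * log2(p_i) with p_i = f_i/22:
  p = 3/22 = 0.136364: log2(p) = -2.874469, -p*log2(p) = 0.391973
  p = 2/22 = 0.090909: log2(p) = -3.459432, -p*log2(p) = 0.314494
  p = 17/22 = 0.772727: log2(p) = -0.371969, -p*log2(p) = 0.287430
H = 0.391973 + 0.314494 + 0.287430 = 0.993897

H = 0.9939 bits/symbol


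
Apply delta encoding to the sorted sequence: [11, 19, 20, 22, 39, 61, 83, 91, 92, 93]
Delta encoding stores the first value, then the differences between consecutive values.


First value: 11
Deltas:
  19 - 11 = 8
  20 - 19 = 1
  22 - 20 = 2
  39 - 22 = 17
  61 - 39 = 22
  83 - 61 = 22
  91 - 83 = 8
  92 - 91 = 1
  93 - 92 = 1


Delta encoded: [11, 8, 1, 2, 17, 22, 22, 8, 1, 1]


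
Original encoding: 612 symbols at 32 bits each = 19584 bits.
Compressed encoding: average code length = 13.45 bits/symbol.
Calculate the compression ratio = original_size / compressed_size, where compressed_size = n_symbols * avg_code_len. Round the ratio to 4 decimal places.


original_size = n_symbols * orig_bits = 612 * 32 = 19584 bits
compressed_size = n_symbols * avg_code_len = 612 * 13.45 = 8231.4 bits
ratio = original_size / compressed_size = 19584 / 8231.4 = 2.3792

Compression ratio = 2.3792


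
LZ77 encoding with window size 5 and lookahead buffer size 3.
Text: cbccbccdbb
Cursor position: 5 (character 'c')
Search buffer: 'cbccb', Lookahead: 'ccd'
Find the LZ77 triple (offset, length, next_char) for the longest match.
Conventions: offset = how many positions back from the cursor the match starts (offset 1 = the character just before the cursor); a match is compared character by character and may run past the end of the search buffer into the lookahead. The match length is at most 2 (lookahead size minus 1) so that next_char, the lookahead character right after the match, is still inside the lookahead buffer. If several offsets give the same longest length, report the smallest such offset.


Try each offset into the search buffer:
  offset=1 (pos 4, char 'b'): match length 0
  offset=2 (pos 3, char 'c'): match length 1
  offset=3 (pos 2, char 'c'): match length 2
  offset=4 (pos 1, char 'b'): match length 0
  offset=5 (pos 0, char 'c'): match length 1
Longest match has length 2 at offset 3.
next_char = character at position 5 + 2 = 7 -> 'd'

Best match: offset=3, length=2 (matching 'cc' starting at position 2)
LZ77 triple: (3, 2, 'd')


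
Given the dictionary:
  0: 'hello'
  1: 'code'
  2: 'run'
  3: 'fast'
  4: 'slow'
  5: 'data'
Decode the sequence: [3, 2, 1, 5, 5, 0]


Look up each index in the dictionary:
  3 -> 'fast'
  2 -> 'run'
  1 -> 'code'
  5 -> 'data'
  5 -> 'data'
  0 -> 'hello'

Decoded: "fast run code data data hello"


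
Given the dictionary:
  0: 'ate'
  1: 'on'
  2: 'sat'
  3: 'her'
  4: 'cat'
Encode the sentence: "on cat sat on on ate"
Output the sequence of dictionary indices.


Look up each word in the dictionary:
  'on' -> 1
  'cat' -> 4
  'sat' -> 2
  'on' -> 1
  'on' -> 1
  'ate' -> 0

Encoded: [1, 4, 2, 1, 1, 0]


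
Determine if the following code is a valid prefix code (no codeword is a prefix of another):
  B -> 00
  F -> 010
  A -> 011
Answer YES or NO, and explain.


Checking each pair (does one codeword prefix another?):
  B='00' vs F='010': no prefix
  B='00' vs A='011': no prefix
  F='010' vs B='00': no prefix
  F='010' vs A='011': no prefix
  A='011' vs B='00': no prefix
  A='011' vs F='010': no prefix
No violation found over all pairs.

YES -- this is a valid prefix code. No codeword is a prefix of any other codeword.


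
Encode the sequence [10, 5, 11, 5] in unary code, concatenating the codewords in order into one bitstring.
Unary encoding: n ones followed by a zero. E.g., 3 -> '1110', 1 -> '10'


Encode each number as n ones followed by a terminating 0:
  10 -> 11111111110 (11 bits)
  5 -> 111110 (6 bits)
  11 -> 111111111110 (12 bits)
  5 -> 111110 (6 bits)
Total length = 11 + 6 + 12 + 6 = 35 bits.

Unary([10, 5, 11, 5]) = 11111111110111110111111111110111110 (35 bits)


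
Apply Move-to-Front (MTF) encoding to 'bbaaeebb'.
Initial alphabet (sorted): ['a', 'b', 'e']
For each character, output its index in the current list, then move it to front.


MTF encoding:
'b': index 1 in ['a', 'b', 'e'] -> ['b', 'a', 'e']
'b': index 0 in ['b', 'a', 'e'] -> ['b', 'a', 'e']
'a': index 1 in ['b', 'a', 'e'] -> ['a', 'b', 'e']
'a': index 0 in ['a', 'b', 'e'] -> ['a', 'b', 'e']
'e': index 2 in ['a', 'b', 'e'] -> ['e', 'a', 'b']
'e': index 0 in ['e', 'a', 'b'] -> ['e', 'a', 'b']
'b': index 2 in ['e', 'a', 'b'] -> ['b', 'e', 'a']
'b': index 0 in ['b', 'e', 'a'] -> ['b', 'e', 'a']


Output: [1, 0, 1, 0, 2, 0, 2, 0]


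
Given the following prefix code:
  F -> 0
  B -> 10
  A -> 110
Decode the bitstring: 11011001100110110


Decoding step by step:
Bits 110 -> A
Bits 110 -> A
Bits 0 -> F
Bits 110 -> A
Bits 0 -> F
Bits 110 -> A
Bits 110 -> A


Decoded message: AAFAFAA


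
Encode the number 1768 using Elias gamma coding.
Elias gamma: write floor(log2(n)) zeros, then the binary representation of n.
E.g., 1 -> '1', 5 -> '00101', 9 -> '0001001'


num_bits = floor(log2(1768)) + 1 = 11
leading_zeros = num_bits - 1 = 10
binary(1768) = 11011101000

Elias gamma(1768) = '0000000000' + '11011101000' = 000000000011011101000 (21 bits)


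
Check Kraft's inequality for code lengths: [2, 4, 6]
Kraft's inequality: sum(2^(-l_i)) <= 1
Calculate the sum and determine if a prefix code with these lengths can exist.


Sum = 2^(-2) + 2^(-4) + 2^(-6)
    = 0.25 + 0.0625 + 0.015625
    = 21/64 = 0.328125
Since 0.328125 <= 1, Kraft's inequality IS satisfied.
A prefix code with these lengths CAN exist.

Kraft sum = 0.328125. Satisfied.


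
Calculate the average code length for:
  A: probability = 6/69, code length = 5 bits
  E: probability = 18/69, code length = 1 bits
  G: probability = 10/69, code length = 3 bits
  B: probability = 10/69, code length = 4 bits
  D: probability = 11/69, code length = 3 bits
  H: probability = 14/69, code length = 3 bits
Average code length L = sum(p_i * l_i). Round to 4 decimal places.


Weighted contributions p_i * l_i:
  A: (6/69) * 5 = 30/69
  E: (18/69) * 1 = 18/69
  G: (10/69) * 3 = 30/69
  B: (10/69) * 4 = 40/69
  D: (11/69) * 3 = 33/69
  H: (14/69) * 3 = 42/69
Sum = (30 + 18 + 30 + 40 + 33 + 42)/69 = 193/69

L = 193/69 = 2.7971 bits/symbol


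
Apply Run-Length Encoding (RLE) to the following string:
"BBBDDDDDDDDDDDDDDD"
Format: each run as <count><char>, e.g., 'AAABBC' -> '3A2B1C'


Scanning runs left to right:
  i=0: run of 'B' x 3 -> '3B'
  i=3: run of 'D' x 15 -> '15D'

RLE = 3B15D


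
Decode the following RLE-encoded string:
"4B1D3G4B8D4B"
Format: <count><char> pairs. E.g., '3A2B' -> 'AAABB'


Expanding each <count><char> pair:
  4B -> 'BBBB'
  1D -> 'D'
  3G -> 'GGG'
  4B -> 'BBBB'
  8D -> 'DDDDDDDD'
  4B -> 'BBBB'

Decoded = BBBBDGGGBBBBDDDDDDDDBBBB


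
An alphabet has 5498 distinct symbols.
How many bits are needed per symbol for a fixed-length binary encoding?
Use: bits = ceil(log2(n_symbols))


log2(5498) = 12.4247
Bracket: 2^12 = 4096 < 5498 <= 2^13 = 8192
So ceil(log2(5498)) = 13

bits = ceil(log2(5498)) = ceil(12.4247) = 13 bits


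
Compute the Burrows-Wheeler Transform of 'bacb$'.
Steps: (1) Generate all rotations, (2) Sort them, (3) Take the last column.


Rotations (sorted):
  0: $bacb -> last char: b
  1: acb$b -> last char: b
  2: b$bac -> last char: c
  3: bacb$ -> last char: $
  4: cb$ba -> last char: a


BWT = bbc$a


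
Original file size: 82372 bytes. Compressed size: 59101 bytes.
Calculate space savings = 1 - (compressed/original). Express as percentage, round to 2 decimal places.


ratio = compressed/original = 59101/82372 = 0.717489
savings = 1 - ratio = 1 - 0.717489 = 0.282511
as a percentage: 0.282511 * 100 = 28.25%

Space savings = 1 - 59101/82372 = 28.25%


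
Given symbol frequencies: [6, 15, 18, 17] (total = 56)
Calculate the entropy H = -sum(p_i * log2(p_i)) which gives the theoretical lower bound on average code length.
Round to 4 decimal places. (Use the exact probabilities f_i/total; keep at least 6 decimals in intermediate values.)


Per-symbol terms -p_i * log2(p_i) with p_i = f_i/56:
  p = 6/56 = 0.107143: log2(p) = -3.222392, -p*log2(p) = 0.345256
  p = 15/56 = 0.267857: log2(p) = -1.900464, -p*log2(p) = 0.509053
  p = 18/56 = 0.321429: log2(p) = -1.637430, -p*log2(p) = 0.526317
  p = 17/56 = 0.303571: log2(p) = -1.719892, -p*log2(p) = 0.522110
H = 0.345256 + 0.509053 + 0.526317 + 0.522110 = 1.902736

H = 1.9027 bits/symbol


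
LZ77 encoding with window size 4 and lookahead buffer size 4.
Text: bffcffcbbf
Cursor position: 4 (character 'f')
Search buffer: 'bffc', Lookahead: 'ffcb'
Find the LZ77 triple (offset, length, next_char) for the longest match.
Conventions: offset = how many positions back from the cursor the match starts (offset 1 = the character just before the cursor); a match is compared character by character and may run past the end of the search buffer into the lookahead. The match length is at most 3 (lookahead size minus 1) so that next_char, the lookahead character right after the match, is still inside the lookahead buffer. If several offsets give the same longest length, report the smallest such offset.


Try each offset into the search buffer:
  offset=1 (pos 3, char 'c'): match length 0
  offset=2 (pos 2, char 'f'): match length 1
  offset=3 (pos 1, char 'f'): match length 3
  offset=4 (pos 0, char 'b'): match length 0
Longest match has length 3 at offset 3.
next_char = character at position 4 + 3 = 7 -> 'b'

Best match: offset=3, length=3 (matching 'ffc' starting at position 1)
LZ77 triple: (3, 3, 'b')


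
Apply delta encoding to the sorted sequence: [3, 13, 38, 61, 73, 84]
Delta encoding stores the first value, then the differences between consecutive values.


First value: 3
Deltas:
  13 - 3 = 10
  38 - 13 = 25
  61 - 38 = 23
  73 - 61 = 12
  84 - 73 = 11


Delta encoded: [3, 10, 25, 23, 12, 11]


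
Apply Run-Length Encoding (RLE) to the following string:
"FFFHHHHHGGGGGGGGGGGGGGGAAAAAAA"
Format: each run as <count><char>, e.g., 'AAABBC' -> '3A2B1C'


Scanning runs left to right:
  i=0: run of 'F' x 3 -> '3F'
  i=3: run of 'H' x 5 -> '5H'
  i=8: run of 'G' x 15 -> '15G'
  i=23: run of 'A' x 7 -> '7A'

RLE = 3F5H15G7A


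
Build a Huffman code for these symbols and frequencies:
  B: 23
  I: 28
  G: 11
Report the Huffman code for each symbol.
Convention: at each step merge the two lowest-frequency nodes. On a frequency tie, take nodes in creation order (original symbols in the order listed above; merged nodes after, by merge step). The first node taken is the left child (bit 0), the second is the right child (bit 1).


Huffman tree construction:
Step 1: Merge G(11) + B(23) = 34
Step 2: Merge I(28) + (G+B)(34) = 62
Read each symbol's code off the tree from the root (left child = 0, right child = 1).

Codes:
  B: 11 (length 2)
  I: 0 (length 1)
  G: 10 (length 2)
Average code length: 96/62 = 1.5484 bits/symbol


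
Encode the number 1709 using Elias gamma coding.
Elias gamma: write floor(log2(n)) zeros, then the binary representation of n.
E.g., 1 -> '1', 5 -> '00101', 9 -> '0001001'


num_bits = floor(log2(1709)) + 1 = 11
leading_zeros = num_bits - 1 = 10
binary(1709) = 11010101101

Elias gamma(1709) = '0000000000' + '11010101101' = 000000000011010101101 (21 bits)


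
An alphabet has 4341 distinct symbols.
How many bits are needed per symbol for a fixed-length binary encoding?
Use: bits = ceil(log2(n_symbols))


log2(4341) = 12.0838
Bracket: 2^12 = 4096 < 4341 <= 2^13 = 8192
So ceil(log2(4341)) = 13

bits = ceil(log2(4341)) = ceil(12.0838) = 13 bits


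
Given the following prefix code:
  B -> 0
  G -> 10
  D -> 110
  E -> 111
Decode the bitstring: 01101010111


Decoding step by step:
Bits 0 -> B
Bits 110 -> D
Bits 10 -> G
Bits 10 -> G
Bits 111 -> E


Decoded message: BDGGE


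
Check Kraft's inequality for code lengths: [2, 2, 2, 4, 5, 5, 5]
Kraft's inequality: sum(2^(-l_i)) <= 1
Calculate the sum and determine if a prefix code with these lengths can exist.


Sum = 2^(-2) + 2^(-2) + 2^(-2) + 2^(-4) + 2^(-5) + 2^(-5) + 2^(-5)
    = 0.25 + 0.25 + 0.25 + 0.0625 + 0.03125 + 0.03125 + 0.03125
    = 29/32 = 0.90625
Since 0.90625 <= 1, Kraft's inequality IS satisfied.
A prefix code with these lengths CAN exist.

Kraft sum = 0.90625. Satisfied.


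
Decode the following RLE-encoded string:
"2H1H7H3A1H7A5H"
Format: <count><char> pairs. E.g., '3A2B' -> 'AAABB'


Expanding each <count><char> pair:
  2H -> 'HH'
  1H -> 'H'
  7H -> 'HHHHHHH'
  3A -> 'AAA'
  1H -> 'H'
  7A -> 'AAAAAAA'
  5H -> 'HHHHH'

Decoded = HHHHHHHHHHAAAHAAAAAAAHHHHH


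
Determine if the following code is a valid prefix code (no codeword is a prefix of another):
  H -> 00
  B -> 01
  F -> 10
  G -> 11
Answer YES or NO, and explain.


Checking each pair (does one codeword prefix another?):
  H='00' vs B='01': no prefix
  H='00' vs F='10': no prefix
  H='00' vs G='11': no prefix
  B='01' vs H='00': no prefix
  B='01' vs F='10': no prefix
  B='01' vs G='11': no prefix
  F='10' vs H='00': no prefix
  F='10' vs B='01': no prefix
  F='10' vs G='11': no prefix
  G='11' vs H='00': no prefix
  G='11' vs B='01': no prefix
  G='11' vs F='10': no prefix
No violation found over all pairs.

YES -- this is a valid prefix code. No codeword is a prefix of any other codeword.


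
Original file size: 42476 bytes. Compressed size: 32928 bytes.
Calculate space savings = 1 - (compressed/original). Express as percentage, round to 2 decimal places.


ratio = compressed/original = 32928/42476 = 0.775214
savings = 1 - ratio = 1 - 0.775214 = 0.224786
as a percentage: 0.224786 * 100 = 22.48%

Space savings = 1 - 32928/42476 = 22.48%


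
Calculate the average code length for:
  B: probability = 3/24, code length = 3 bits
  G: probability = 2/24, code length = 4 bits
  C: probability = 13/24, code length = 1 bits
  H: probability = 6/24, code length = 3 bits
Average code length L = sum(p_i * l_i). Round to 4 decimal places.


Weighted contributions p_i * l_i:
  B: (3/24) * 3 = 9/24
  G: (2/24) * 4 = 8/24
  C: (13/24) * 1 = 13/24
  H: (6/24) * 3 = 18/24
Sum = (9 + 8 + 13 + 18)/24 = 48/24

L = 48/24 = 2.0000 bits/symbol


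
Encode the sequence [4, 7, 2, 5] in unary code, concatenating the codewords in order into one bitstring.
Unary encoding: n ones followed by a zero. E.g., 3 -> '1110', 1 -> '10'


Encode each number as n ones followed by a terminating 0:
  4 -> 11110 (5 bits)
  7 -> 11111110 (8 bits)
  2 -> 110 (3 bits)
  5 -> 111110 (6 bits)
Total length = 5 + 8 + 3 + 6 = 22 bits.

Unary([4, 7, 2, 5]) = 1111011111110110111110 (22 bits)


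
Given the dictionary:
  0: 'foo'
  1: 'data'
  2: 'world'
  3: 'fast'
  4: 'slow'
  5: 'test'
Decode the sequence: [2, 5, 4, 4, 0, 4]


Look up each index in the dictionary:
  2 -> 'world'
  5 -> 'test'
  4 -> 'slow'
  4 -> 'slow'
  0 -> 'foo'
  4 -> 'slow'

Decoded: "world test slow slow foo slow"


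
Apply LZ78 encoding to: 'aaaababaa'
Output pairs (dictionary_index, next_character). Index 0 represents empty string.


LZ78 encoding steps:
Dictionary: {0: ''}
Step 1: w='' (idx 0), next='a' -> output (0, 'a'), add 'a' as idx 1
Step 2: w='a' (idx 1), next='a' -> output (1, 'a'), add 'aa' as idx 2
Step 3: w='a' (idx 1), next='b' -> output (1, 'b'), add 'ab' as idx 3
Step 4: w='ab' (idx 3), next='a' -> output (3, 'a'), add 'aba' as idx 4
Step 5: w='a' (idx 1), end of input -> output (1, '')


Encoded: [(0, 'a'), (1, 'a'), (1, 'b'), (3, 'a'), (1, '')]


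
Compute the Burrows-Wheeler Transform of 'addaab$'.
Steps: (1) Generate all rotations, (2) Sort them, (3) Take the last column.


Rotations (sorted):
  0: $addaab -> last char: b
  1: aab$add -> last char: d
  2: ab$adda -> last char: a
  3: addaab$ -> last char: $
  4: b$addaa -> last char: a
  5: daab$ad -> last char: d
  6: ddaab$a -> last char: a


BWT = bda$ada


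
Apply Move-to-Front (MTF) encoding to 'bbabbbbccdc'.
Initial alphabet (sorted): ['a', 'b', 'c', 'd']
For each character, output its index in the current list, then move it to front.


MTF encoding:
'b': index 1 in ['a', 'b', 'c', 'd'] -> ['b', 'a', 'c', 'd']
'b': index 0 in ['b', 'a', 'c', 'd'] -> ['b', 'a', 'c', 'd']
'a': index 1 in ['b', 'a', 'c', 'd'] -> ['a', 'b', 'c', 'd']
'b': index 1 in ['a', 'b', 'c', 'd'] -> ['b', 'a', 'c', 'd']
'b': index 0 in ['b', 'a', 'c', 'd'] -> ['b', 'a', 'c', 'd']
'b': index 0 in ['b', 'a', 'c', 'd'] -> ['b', 'a', 'c', 'd']
'b': index 0 in ['b', 'a', 'c', 'd'] -> ['b', 'a', 'c', 'd']
'c': index 2 in ['b', 'a', 'c', 'd'] -> ['c', 'b', 'a', 'd']
'c': index 0 in ['c', 'b', 'a', 'd'] -> ['c', 'b', 'a', 'd']
'd': index 3 in ['c', 'b', 'a', 'd'] -> ['d', 'c', 'b', 'a']
'c': index 1 in ['d', 'c', 'b', 'a'] -> ['c', 'd', 'b', 'a']


Output: [1, 0, 1, 1, 0, 0, 0, 2, 0, 3, 1]


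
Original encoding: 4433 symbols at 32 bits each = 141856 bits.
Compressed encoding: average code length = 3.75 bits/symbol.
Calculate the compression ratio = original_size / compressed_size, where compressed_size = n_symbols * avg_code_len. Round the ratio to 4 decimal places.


original_size = n_symbols * orig_bits = 4433 * 32 = 141856 bits
compressed_size = n_symbols * avg_code_len = 4433 * 3.75 = 16623.75 bits
ratio = original_size / compressed_size = 141856 / 16623.75 = 8.5333

Compression ratio = 8.5333


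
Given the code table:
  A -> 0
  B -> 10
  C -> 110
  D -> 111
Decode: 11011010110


Decoding:
110 -> C
110 -> C
10 -> B
110 -> C


Result: CCBC


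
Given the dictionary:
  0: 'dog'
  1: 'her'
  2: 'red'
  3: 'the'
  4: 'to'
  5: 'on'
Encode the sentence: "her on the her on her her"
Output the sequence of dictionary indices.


Look up each word in the dictionary:
  'her' -> 1
  'on' -> 5
  'the' -> 3
  'her' -> 1
  'on' -> 5
  'her' -> 1
  'her' -> 1

Encoded: [1, 5, 3, 1, 5, 1, 1]


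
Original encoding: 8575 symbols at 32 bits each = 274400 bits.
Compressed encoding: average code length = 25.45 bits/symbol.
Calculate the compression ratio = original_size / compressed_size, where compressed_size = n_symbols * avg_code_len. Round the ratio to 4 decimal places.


original_size = n_symbols * orig_bits = 8575 * 32 = 274400 bits
compressed_size = n_symbols * avg_code_len = 8575 * 25.45 = 218233.75 bits
ratio = original_size / compressed_size = 274400 / 218233.75 = 1.2574

Compression ratio = 1.2574


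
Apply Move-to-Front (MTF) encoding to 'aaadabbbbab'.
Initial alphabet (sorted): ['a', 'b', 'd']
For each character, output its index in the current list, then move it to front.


MTF encoding:
'a': index 0 in ['a', 'b', 'd'] -> ['a', 'b', 'd']
'a': index 0 in ['a', 'b', 'd'] -> ['a', 'b', 'd']
'a': index 0 in ['a', 'b', 'd'] -> ['a', 'b', 'd']
'd': index 2 in ['a', 'b', 'd'] -> ['d', 'a', 'b']
'a': index 1 in ['d', 'a', 'b'] -> ['a', 'd', 'b']
'b': index 2 in ['a', 'd', 'b'] -> ['b', 'a', 'd']
'b': index 0 in ['b', 'a', 'd'] -> ['b', 'a', 'd']
'b': index 0 in ['b', 'a', 'd'] -> ['b', 'a', 'd']
'b': index 0 in ['b', 'a', 'd'] -> ['b', 'a', 'd']
'a': index 1 in ['b', 'a', 'd'] -> ['a', 'b', 'd']
'b': index 1 in ['a', 'b', 'd'] -> ['b', 'a', 'd']


Output: [0, 0, 0, 2, 1, 2, 0, 0, 0, 1, 1]


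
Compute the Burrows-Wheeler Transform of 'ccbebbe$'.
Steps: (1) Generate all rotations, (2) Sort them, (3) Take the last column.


Rotations (sorted):
  0: $ccbebbe -> last char: e
  1: bbe$ccbe -> last char: e
  2: be$ccbeb -> last char: b
  3: bebbe$cc -> last char: c
  4: cbebbe$c -> last char: c
  5: ccbebbe$ -> last char: $
  6: e$ccbebb -> last char: b
  7: ebbe$ccb -> last char: b


BWT = eebcc$bb


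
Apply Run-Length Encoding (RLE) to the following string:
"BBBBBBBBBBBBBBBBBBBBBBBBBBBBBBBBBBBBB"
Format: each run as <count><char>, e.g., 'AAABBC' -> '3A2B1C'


Scanning runs left to right:
  i=0: run of 'B' x 37 -> '37B'

RLE = 37B


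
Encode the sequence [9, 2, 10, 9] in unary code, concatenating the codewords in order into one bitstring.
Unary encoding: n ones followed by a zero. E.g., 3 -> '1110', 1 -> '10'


Encode each number as n ones followed by a terminating 0:
  9 -> 1111111110 (10 bits)
  2 -> 110 (3 bits)
  10 -> 11111111110 (11 bits)
  9 -> 1111111110 (10 bits)
Total length = 10 + 3 + 11 + 10 = 34 bits.

Unary([9, 2, 10, 9]) = 1111111110110111111111101111111110 (34 bits)


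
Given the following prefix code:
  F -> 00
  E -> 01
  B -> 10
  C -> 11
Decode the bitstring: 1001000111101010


Decoding step by step:
Bits 10 -> B
Bits 01 -> E
Bits 00 -> F
Bits 01 -> E
Bits 11 -> C
Bits 10 -> B
Bits 10 -> B
Bits 10 -> B


Decoded message: BEFECBBB


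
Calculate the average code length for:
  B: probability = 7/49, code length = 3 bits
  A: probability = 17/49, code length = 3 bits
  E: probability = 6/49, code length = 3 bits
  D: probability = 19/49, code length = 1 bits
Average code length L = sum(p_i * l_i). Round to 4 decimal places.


Weighted contributions p_i * l_i:
  B: (7/49) * 3 = 21/49
  A: (17/49) * 3 = 51/49
  E: (6/49) * 3 = 18/49
  D: (19/49) * 1 = 19/49
Sum = (21 + 51 + 18 + 19)/49 = 109/49

L = 109/49 = 2.2245 bits/symbol


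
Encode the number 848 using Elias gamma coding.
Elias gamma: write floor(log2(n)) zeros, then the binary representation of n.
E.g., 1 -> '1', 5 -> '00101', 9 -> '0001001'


num_bits = floor(log2(848)) + 1 = 10
leading_zeros = num_bits - 1 = 9
binary(848) = 1101010000

Elias gamma(848) = '000000000' + '1101010000' = 0000000001101010000 (19 bits)


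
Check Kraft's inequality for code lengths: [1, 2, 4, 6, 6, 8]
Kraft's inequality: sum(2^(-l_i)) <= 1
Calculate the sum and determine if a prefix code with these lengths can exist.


Sum = 2^(-1) + 2^(-2) + 2^(-4) + 2^(-6) + 2^(-6) + 2^(-8)
    = 0.5 + 0.25 + 0.0625 + 0.015625 + 0.015625 + 0.00390625
    = 217/256 = 0.84765625
Since 0.84765625 <= 1, Kraft's inequality IS satisfied.
A prefix code with these lengths CAN exist.

Kraft sum = 0.84765625. Satisfied.


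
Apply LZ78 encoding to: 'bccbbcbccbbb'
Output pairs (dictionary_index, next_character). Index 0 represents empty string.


LZ78 encoding steps:
Dictionary: {0: ''}
Step 1: w='' (idx 0), next='b' -> output (0, 'b'), add 'b' as idx 1
Step 2: w='' (idx 0), next='c' -> output (0, 'c'), add 'c' as idx 2
Step 3: w='c' (idx 2), next='b' -> output (2, 'b'), add 'cb' as idx 3
Step 4: w='b' (idx 1), next='c' -> output (1, 'c'), add 'bc' as idx 4
Step 5: w='bc' (idx 4), next='c' -> output (4, 'c'), add 'bcc' as idx 5
Step 6: w='b' (idx 1), next='b' -> output (1, 'b'), add 'bb' as idx 6
Step 7: w='b' (idx 1), end of input -> output (1, '')


Encoded: [(0, 'b'), (0, 'c'), (2, 'b'), (1, 'c'), (4, 'c'), (1, 'b'), (1, '')]


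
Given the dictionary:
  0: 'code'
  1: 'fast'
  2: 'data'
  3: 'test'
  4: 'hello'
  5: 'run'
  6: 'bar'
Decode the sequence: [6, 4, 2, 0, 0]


Look up each index in the dictionary:
  6 -> 'bar'
  4 -> 'hello'
  2 -> 'data'
  0 -> 'code'
  0 -> 'code'

Decoded: "bar hello data code code"


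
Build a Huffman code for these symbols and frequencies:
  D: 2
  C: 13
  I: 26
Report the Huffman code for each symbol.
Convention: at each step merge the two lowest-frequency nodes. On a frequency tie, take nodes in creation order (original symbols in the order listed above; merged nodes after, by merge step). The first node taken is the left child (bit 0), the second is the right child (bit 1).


Huffman tree construction:
Step 1: Merge D(2) + C(13) = 15
Step 2: Merge (D+C)(15) + I(26) = 41
Read each symbol's code off the tree from the root (left child = 0, right child = 1).

Codes:
  D: 00 (length 2)
  C: 01 (length 2)
  I: 1 (length 1)
Average code length: 56/41 = 1.3659 bits/symbol


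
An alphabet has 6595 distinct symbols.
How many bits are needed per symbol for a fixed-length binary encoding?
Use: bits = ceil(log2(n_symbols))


log2(6595) = 12.6872
Bracket: 2^12 = 4096 < 6595 <= 2^13 = 8192
So ceil(log2(6595)) = 13

bits = ceil(log2(6595)) = ceil(12.6872) = 13 bits


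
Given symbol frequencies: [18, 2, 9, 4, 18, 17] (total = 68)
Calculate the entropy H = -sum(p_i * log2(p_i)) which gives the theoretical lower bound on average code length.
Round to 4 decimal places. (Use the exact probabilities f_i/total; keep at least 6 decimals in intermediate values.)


Per-symbol terms -p_i * log2(p_i) with p_i = f_i/68:
  p = 18/68 = 0.264706: log2(p) = -1.917538, -p*log2(p) = 0.507584
  p = 2/68 = 0.029412: log2(p) = -5.087463, -p*log2(p) = 0.149631
  p = 9/68 = 0.132353: log2(p) = -2.917538, -p*log2(p) = 0.386145
  p = 4/68 = 0.058824: log2(p) = -4.087463, -p*log2(p) = 0.240439
  p = 18/68 = 0.264706: log2(p) = -1.917538, -p*log2(p) = 0.507584
  p = 17/68 = 0.250000: log2(p) = -2.000000, -p*log2(p) = 0.500000
H = 0.507584 + 0.149631 + 0.386145 + 0.240439 + 0.507584 + 0.500000 = 2.291383

H = 2.2914 bits/symbol


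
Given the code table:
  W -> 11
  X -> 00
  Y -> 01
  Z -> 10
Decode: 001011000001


Decoding:
00 -> X
10 -> Z
11 -> W
00 -> X
00 -> X
01 -> Y


Result: XZWXXY


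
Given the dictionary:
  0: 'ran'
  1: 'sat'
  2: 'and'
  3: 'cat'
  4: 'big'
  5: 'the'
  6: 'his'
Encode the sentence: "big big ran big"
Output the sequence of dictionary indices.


Look up each word in the dictionary:
  'big' -> 4
  'big' -> 4
  'ran' -> 0
  'big' -> 4

Encoded: [4, 4, 0, 4]


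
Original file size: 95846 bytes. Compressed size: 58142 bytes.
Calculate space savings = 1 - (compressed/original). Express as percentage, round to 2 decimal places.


ratio = compressed/original = 58142/95846 = 0.606619
savings = 1 - ratio = 1 - 0.606619 = 0.393381
as a percentage: 0.393381 * 100 = 39.34%

Space savings = 1 - 58142/95846 = 39.34%


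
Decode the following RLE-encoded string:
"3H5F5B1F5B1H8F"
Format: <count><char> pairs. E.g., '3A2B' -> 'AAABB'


Expanding each <count><char> pair:
  3H -> 'HHH'
  5F -> 'FFFFF'
  5B -> 'BBBBB'
  1F -> 'F'
  5B -> 'BBBBB'
  1H -> 'H'
  8F -> 'FFFFFFFF'

Decoded = HHHFFFFFBBBBBFBBBBBHFFFFFFFF


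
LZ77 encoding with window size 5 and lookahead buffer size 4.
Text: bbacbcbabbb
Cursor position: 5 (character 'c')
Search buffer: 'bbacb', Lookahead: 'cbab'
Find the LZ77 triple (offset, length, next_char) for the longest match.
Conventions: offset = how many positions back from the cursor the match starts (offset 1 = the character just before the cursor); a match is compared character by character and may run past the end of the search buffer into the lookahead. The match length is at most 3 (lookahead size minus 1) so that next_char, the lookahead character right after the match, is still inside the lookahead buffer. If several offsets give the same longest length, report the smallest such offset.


Try each offset into the search buffer:
  offset=1 (pos 4, char 'b'): match length 0
  offset=2 (pos 3, char 'c'): match length 2
  offset=3 (pos 2, char 'a'): match length 0
  offset=4 (pos 1, char 'b'): match length 0
  offset=5 (pos 0, char 'b'): match length 0
Longest match has length 2 at offset 2.
next_char = character at position 5 + 2 = 7 -> 'a'

Best match: offset=2, length=2 (matching 'cb' starting at position 3)
LZ77 triple: (2, 2, 'a')


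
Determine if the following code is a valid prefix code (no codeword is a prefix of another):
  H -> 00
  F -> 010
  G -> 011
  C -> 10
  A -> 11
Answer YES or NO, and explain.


Checking each pair (does one codeword prefix another?):
  H='00' vs F='010': no prefix
  H='00' vs G='011': no prefix
  H='00' vs C='10': no prefix
  H='00' vs A='11': no prefix
  F='010' vs H='00': no prefix
  F='010' vs G='011': no prefix
  F='010' vs C='10': no prefix
  F='010' vs A='11': no prefix
  G='011' vs H='00': no prefix
  G='011' vs F='010': no prefix
  G='011' vs C='10': no prefix
  G='011' vs A='11': no prefix
  C='10' vs H='00': no prefix
  C='10' vs F='010': no prefix
  C='10' vs G='011': no prefix
  C='10' vs A='11': no prefix
  A='11' vs H='00': no prefix
  A='11' vs F='010': no prefix
  A='11' vs G='011': no prefix
  A='11' vs C='10': no prefix
No violation found over all pairs.

YES -- this is a valid prefix code. No codeword is a prefix of any other codeword.


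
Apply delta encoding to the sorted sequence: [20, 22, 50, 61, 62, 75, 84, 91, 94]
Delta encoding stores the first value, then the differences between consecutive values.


First value: 20
Deltas:
  22 - 20 = 2
  50 - 22 = 28
  61 - 50 = 11
  62 - 61 = 1
  75 - 62 = 13
  84 - 75 = 9
  91 - 84 = 7
  94 - 91 = 3


Delta encoded: [20, 2, 28, 11, 1, 13, 9, 7, 3]
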